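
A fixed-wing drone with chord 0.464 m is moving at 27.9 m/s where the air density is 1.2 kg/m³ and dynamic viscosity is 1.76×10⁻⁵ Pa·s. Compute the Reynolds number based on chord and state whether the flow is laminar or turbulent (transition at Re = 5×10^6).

Re = ρ·v·c/μ = 1.2 × 27.9 × 0.464 / (1.76×10⁻⁵) = 8.83×10^5
Since 8.83×10^5 < 5×10^6, the flow is laminar.

Re = 8.83×10^5 (laminar)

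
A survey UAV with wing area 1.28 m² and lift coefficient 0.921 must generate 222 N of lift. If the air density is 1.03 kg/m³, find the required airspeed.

L = ½ρv²S·CL ⇒ v = √(2L/(ρ·S·CL))
v = √(2 × 222 / (1.03 × 1.28 × 0.921)) = √365.7 = 19.1 m/s

v = 19.1 m/s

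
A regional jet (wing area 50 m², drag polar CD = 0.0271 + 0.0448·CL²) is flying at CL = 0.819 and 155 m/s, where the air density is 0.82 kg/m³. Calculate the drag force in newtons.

D = 28100 N

CD = 0.0271 + 0.0448 × 0.819² = 0.05715
D = ½ρv²S·CD = ½ × 0.82 × 155² × 50 × 0.05715 = 28100 N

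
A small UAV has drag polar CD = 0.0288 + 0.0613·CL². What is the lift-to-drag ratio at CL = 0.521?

L/D = 11.5

CD = 0.0288 + 0.0613 × 0.521² = 0.04544
L/D = CL/CD = 0.521 / 0.04544 = 11.5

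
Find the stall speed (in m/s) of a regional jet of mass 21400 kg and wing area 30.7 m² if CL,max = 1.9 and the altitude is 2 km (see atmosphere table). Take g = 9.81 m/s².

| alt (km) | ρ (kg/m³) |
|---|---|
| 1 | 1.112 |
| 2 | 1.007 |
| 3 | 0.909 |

At 2 km, from the table: ρ = 1.007 kg/m³.
At stall, lift equals weight: L = W = m·g = 21400 × 9.81 = 2.099×10^5 N.
V_stall = √(2W/(ρ·S·CL,max)) = √(2 × 2.099×10^5 / (1.007 × 30.7 × 1.9))
V_stall = √7148 = 84.5 m/s

V_stall = 84.5 m/s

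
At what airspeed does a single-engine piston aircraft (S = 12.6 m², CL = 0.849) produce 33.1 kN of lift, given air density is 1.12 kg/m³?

L = ½ρv²S·CL ⇒ v = √(2L/(ρ·S·CL))
v = √(2 × 33100 / (1.12 × 12.6 × 0.849)) = √5525 = 74.3 m/s

v = 74.3 m/s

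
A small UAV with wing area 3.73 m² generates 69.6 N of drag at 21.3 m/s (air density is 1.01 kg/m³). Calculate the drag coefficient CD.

From D = ½ρv²S·CD, rearranging gives CD = 2D/(ρv²S).
CD = 2 × 69.6 / (1.01 × 21.3² × 3.73) = 0.0814

CD = 0.0814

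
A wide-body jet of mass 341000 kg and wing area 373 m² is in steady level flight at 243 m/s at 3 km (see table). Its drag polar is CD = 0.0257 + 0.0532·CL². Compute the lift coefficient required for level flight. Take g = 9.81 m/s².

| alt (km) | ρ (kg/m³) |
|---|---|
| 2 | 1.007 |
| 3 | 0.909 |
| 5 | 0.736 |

CL = 0.334

At 3 km, from the table: ρ = 0.909 kg/m³.
Weight W = mg = 341000 × 9.81 = 3.3452×10^6 N; in level flight L = W.
Dynamic pressure q = 0.5 × 0.909 × 243² = 26840 Pa.
Required CL = L/(qS) = 3.3452×10^6/(26840·373) = 0.3342.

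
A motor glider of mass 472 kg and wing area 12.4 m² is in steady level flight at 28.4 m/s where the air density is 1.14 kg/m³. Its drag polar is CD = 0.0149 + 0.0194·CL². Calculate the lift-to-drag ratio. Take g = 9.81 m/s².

Weight W = mg = 472 × 9.81 = 4630.3 N; in level flight L = W.
q = ½ρv² = ½ × 1.14 × 28.4² = 459.7 Pa.
CL = W/(q·S) = 4630.3 / (459.7 × 12.4) = 0.8122.
CD = 0.0149 + 0.0194 × 0.8122² = 0.0277.
L/D = CL/CD = 0.8122 / 0.0277 = 29.3

L/D = 29.3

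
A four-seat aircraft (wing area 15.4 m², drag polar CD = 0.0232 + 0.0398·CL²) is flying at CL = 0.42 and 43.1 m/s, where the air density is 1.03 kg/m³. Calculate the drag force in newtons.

CD = 0.0232 + 0.0398 × 0.42² = 0.03022
D = ½ρv²S·CD = ½ × 1.03 × 43.1² × 15.4 × 0.03022 = 445 N

D = 445 N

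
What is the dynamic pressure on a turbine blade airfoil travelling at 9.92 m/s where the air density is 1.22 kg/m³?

q = 60 Pa

q = ½ρv² = ½ × 1.22 × 9.92² = 60 Pa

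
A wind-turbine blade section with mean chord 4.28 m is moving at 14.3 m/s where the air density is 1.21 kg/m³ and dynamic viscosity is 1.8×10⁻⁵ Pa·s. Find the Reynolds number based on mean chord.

Re = ρ·v·c/μ = 1.21 × 14.3 × 4.28 / (1.8×10⁻⁵) = 4.11×10^6

Re = 4.11×10^6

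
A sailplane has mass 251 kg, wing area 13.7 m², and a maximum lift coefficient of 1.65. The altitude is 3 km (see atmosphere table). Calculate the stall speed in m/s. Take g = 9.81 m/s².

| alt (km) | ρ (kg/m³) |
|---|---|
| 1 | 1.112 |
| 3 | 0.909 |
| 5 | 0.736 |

At 3 km, from the table: ρ = 0.909 kg/m³.
At stall, lift equals weight: L = W = m·g = 251 × 9.81 = 2462 N.
From L = ½ρV²S·CL,max = W: V_stall = √(2W/(ρSCL,max)) = √(2·2462/(0.909·13.7·1.65))
V_stall = √239.7 = 15.5 m/s

V_stall = 15.5 m/s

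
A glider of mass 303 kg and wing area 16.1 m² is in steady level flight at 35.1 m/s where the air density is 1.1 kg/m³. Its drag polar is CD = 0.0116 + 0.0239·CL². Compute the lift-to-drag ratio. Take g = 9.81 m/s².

In steady level flight, lift balances weight: W = mg = 303 × 9.81 = 2972.4 N.
Dynamic pressure q = 0.5 × 1.1 × 35.1² = 677.6 Pa.
CL = W/(q·S) = 2972.4 / (677.6 × 16.1) = 0.2725.
CD = 0.0116 + 0.0239 × 0.2725² = 0.01337.
L/D = CL/CD = 0.2725 / 0.01337 = 20.4

L/D = 20.4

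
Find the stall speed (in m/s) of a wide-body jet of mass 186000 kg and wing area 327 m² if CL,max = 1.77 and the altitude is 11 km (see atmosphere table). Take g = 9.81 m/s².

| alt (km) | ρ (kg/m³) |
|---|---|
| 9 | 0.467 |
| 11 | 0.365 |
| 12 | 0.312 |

At 11 km, from the table: ρ = 0.365 kg/m³.
Stall occurs when L = W at CL,max. W = mg = 186000 × 9.81 = 1.825×10^6 N.
V_stall = √(2W/(ρ·S·CL,max)) = √(2 × 1.825×10^6 / (0.365 × 327 × 1.77))
V_stall = √17270 = 131 m/s

V_stall = 131 m/s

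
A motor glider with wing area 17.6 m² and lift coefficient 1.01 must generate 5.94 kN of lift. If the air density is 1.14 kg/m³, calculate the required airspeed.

v = 24.2 m/s

L = ½ρv²S·CL ⇒ v = √(2L/(ρ·S·CL))
v = √(2 × 5940 / (1.14 × 17.6 × 1.01)) = √586.2 = 24.2 m/s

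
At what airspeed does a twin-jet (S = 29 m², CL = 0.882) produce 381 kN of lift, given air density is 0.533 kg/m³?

v = 236 m/s

L = ½ρv²S·CL ⇒ v = √(2L/(ρ·S·CL))
v = √(2 × 3.81×10^5 / (0.533 × 29 × 0.882)) = √55890 = 236 m/s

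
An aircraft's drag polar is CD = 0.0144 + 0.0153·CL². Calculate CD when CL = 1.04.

CD = 0.0309

CD = 0.0144 + 0.0153 × 1.04² = 0.0144 + 0.01655 = 0.0309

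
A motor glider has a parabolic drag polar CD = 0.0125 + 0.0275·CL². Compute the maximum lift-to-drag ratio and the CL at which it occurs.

(L/D)max = 27, at CL = 0.674

For CD = CD0 + K·CL², (L/D)max occurs at CL* = √(CD0/K) and equals 1/(2√(K·CD0)).
(L/D)max = 1/(2√(0.0275 × 0.0125)) = 1/(2 × 0.01854) = 27
CL* = √(0.0125/0.0275) = 0.674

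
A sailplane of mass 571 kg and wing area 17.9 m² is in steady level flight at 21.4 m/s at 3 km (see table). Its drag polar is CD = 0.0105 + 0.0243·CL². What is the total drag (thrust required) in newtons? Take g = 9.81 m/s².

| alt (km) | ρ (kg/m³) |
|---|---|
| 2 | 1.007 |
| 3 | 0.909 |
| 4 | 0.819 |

D = 244 N

At 3 km, from the table: ρ = 0.909 kg/m³.
In steady level flight, lift balances weight: W = mg = 571 × 9.81 = 5601.5 N.
Dynamic pressure q = 0.5 × 0.909 × 21.4² = 208.1 Pa.
CL = W/(q·S) = 5601.5 / (208.1 × 17.9) = 1.503.
CD = 0.0105 + 0.0243 × 1.503² = 0.06543.
D = q·S·CD = 208.1 × 17.9 × 0.06543 = 243.8 N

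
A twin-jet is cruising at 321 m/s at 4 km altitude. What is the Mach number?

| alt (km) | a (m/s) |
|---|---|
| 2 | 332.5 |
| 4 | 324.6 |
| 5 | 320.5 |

At 4 km, from the table: a = 324.6 m/s.
M = v/a = 321 / 324.6 = 0.989

M = 0.989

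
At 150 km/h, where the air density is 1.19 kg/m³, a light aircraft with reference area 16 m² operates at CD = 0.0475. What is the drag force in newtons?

Convert speed: v = 150 km/h ÷ 3.6 = 41.67 m/s.
D = ½ρv²S·CD = ½ × 1.19 × 41.67² × 16 × 0.0475 = 785 N

D = 785 N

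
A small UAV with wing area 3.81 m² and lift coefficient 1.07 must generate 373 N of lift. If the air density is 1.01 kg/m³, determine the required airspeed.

L = ½ρv²S·CL ⇒ v = √(2L/(ρ·S·CL))
v = √(2 × 373 / (1.01 × 3.81 × 1.07)) = √181.2 = 13.5 m/s

v = 13.5 m/s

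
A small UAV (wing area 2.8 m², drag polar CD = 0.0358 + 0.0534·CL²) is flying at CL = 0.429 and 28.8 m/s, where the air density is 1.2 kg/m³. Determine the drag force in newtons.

D = 63.6 N

CD = 0.0358 + 0.0534 × 0.429² = 0.04563
D = ½ρv²S·CD = ½ × 1.2 × 28.8² × 2.8 × 0.04563 = 63.6 N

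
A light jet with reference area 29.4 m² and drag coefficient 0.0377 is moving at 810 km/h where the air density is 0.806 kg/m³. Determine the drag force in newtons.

Convert speed: v = 810 km/h ÷ 3.6 = 225 m/s.
D = ½ρv²S·CD = ½ × 0.806 × 225² × 29.4 × 0.0377 = 22600 N ≈ 22.6 kN

D = 22600 N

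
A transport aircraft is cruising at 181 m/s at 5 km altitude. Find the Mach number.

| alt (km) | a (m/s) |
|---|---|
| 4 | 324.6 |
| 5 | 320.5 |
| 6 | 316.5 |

M = 0.565

At 5 km, from the table: a = 320.5 m/s.
M = v/a = 181 / 320.5 = 0.565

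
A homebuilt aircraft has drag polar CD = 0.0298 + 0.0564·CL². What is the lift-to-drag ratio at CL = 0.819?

L/D = 12.1

CD = 0.0298 + 0.0564 × 0.819² = 0.06763
L/D = CL/CD = 0.819 / 0.06763 = 12.1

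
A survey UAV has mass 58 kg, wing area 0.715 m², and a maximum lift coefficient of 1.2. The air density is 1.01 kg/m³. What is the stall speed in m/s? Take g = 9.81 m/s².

V_stall = 36.2 m/s

Weight W = mg = 58 × 9.81 = 569 N.
V_stall = √(2W/(ρ·S·CL,max)) = √(2 × 569 / (1.01 × 0.715 × 1.2))
V_stall = √1313 = 36.2 m/s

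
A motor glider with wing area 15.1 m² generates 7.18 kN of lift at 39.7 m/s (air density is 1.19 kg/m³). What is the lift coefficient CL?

From L = ½ρv²S·CL, rearranging gives CL = 2L/(ρv²S).
CL = 2 × 7180 / (1.19 × 39.7² × 15.1) = 0.507

CL = 0.507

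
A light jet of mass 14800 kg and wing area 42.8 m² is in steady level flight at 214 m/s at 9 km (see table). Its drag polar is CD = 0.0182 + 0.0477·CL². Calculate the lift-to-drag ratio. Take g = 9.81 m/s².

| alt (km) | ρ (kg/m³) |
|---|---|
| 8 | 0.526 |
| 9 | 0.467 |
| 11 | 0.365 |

At 9 km, from the table: ρ = 0.467 kg/m³.
Level flight ⇒ L = W = m·g = 14800 × 9.81 = 1.4519×10^5 N.
q = ½ρv² = ½ × 0.467 × 214² = 10690 Pa.
CL = W/(q·S) = 1.4519×10^5 / (10690 × 42.8) = 0.3172.
CD = 0.0182 + 0.0477 × 0.3172² = 0.023.
L/D = CL/CD = 0.3172 / 0.023 = 13.8

L/D = 13.8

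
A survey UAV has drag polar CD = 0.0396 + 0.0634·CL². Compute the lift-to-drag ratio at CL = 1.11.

CD = 0.0396 + 0.0634 × 1.11² = 0.1177
L/D = CL/CD = 1.11 / 0.1177 = 9.43

L/D = 9.43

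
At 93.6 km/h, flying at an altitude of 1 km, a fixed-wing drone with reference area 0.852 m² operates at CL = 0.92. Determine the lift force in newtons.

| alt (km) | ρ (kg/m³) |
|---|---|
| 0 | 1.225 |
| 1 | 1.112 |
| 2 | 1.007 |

At 1 km, from the table: ρ = 1.112 kg/m³.
Convert speed: v = 93.6 km/h ÷ 3.6 = 26 m/s.
Dynamic pressure q = ½ρv² = ½ × 1.112 × 26² = 375.9 Pa.
L = q·S·CL = 375.9 × 0.852 × 0.92 = 295 N

L = 295 N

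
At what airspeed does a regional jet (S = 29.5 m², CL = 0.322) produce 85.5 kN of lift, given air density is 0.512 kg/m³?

L = ½ρv²S·CL ⇒ v = √(2L/(ρ·S·CL))
v = √(2 × 85500 / (0.512 × 29.5 × 0.322)) = √35160 = 188 m/s

v = 188 m/s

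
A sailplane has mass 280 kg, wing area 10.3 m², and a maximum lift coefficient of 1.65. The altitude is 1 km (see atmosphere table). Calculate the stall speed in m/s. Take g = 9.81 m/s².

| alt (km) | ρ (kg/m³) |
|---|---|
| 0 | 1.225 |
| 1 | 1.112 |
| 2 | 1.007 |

At 1 km, from the table: ρ = 1.112 kg/m³.
Weight W = mg = 280 × 9.81 = 2747 N.
From L = ½ρV²S·CL,max = W: V_stall = √(2W/(ρSCL,max)) = √(2·2747/(1.112·10.3·1.65))
V_stall = √290.7 = 17 m/s

V_stall = 17 m/s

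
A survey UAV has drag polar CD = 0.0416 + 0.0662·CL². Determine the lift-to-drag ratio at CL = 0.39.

CD = 0.0416 + 0.0662 × 0.39² = 0.05167
L/D = CL/CD = 0.39 / 0.05167 = 7.55

L/D = 7.55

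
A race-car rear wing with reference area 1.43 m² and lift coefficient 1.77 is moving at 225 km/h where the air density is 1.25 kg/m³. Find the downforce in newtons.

Convert speed: v = 225 km/h ÷ 3.6 = 62.5 m/s.
Dynamic pressure q = ½ρv² = ½ × 1.25 × 62.5² = 2441 Pa.
L = q·S·CL = 2441 × 1.43 × 1.77 = 6180 N ≈ 6.18 kN

L = 6180 N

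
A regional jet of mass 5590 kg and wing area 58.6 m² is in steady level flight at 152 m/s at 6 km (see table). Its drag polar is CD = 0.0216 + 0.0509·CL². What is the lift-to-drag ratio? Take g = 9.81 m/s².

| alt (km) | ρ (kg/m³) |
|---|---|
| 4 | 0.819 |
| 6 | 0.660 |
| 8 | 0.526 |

L/D = 5.49

At 6 km, from the table: ρ = 0.660 kg/m³.
Weight W = mg = 5590 × 9.81 = 54838 N; in level flight L = W.
q = ½ρv² = ½ × 0.66 × 152² = 7624 Pa.
Required CL = L/(qS) = 54838/(7624·58.6) = 0.1227.
CD = 0.0216 + 0.0509 × 0.1227² = 0.02237.
L/D = CL/CD = 0.1227 / 0.02237 = 5.49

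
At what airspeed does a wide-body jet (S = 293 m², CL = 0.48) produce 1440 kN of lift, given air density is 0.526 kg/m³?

v = 197 m/s

L = ½ρv²S·CL ⇒ v = √(2L/(ρ·S·CL))
v = √(2 × 1.44×10^6 / (0.526 × 293 × 0.48)) = √38930 = 197 m/s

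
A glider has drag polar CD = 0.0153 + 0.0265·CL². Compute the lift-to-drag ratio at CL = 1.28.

L/D = 21.8

CD = 0.0153 + 0.0265 × 1.28² = 0.05872
L/D = CL/CD = 1.28 / 0.05872 = 21.8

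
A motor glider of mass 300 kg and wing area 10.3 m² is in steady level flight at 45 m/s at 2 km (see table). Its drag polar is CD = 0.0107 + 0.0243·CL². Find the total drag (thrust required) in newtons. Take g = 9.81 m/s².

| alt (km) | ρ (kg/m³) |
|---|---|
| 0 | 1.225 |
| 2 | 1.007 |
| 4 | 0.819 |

D = 132 N

At 2 km, from the table: ρ = 1.007 kg/m³.
Level flight ⇒ L = W = m·g = 300 × 9.81 = 2943 N.
q = ½ρv² = ½ × 1.007 × 45² = 1020 Pa.
Required CL = L/(qS) = 2943/(1020·10.3) = 0.2802.
CD = 0.0107 + 0.0243 × 0.2802² = 0.01261.
D = q·S·CD = 1020 × 10.3 × 0.01261 = 132.4 N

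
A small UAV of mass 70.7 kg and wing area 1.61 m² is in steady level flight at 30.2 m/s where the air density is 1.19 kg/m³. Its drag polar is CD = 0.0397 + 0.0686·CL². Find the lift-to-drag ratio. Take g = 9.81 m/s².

Level flight ⇒ L = W = m·g = 70.7 × 9.81 = 693.57 N.
q = ½ρv² = ½ × 1.19 × 30.2² = 542.7 Pa.
Required CL = L/(qS) = 693.57/(542.7·1.61) = 0.7938.
CD = 0.0397 + 0.0686 × 0.7938² = 0.08293.
L/D = CL/CD = 0.7938 / 0.08293 = 9.57

L/D = 9.57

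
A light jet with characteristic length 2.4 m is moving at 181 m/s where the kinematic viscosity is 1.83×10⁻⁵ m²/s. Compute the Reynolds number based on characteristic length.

Re = 2.37×10^7

Re = v·c/ν = 181 × 2.4 / (1.83×10⁻⁵) = 2.37×10^7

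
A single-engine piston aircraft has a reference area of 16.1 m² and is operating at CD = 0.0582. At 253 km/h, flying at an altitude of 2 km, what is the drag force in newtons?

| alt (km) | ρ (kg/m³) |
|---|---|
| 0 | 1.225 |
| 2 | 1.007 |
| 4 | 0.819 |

D = 2330 N

At 2 km, from the table: ρ = 1.007 kg/m³.
Convert speed: v = 253 km/h ÷ 3.6 = 70.28 m/s.
Dynamic pressure q = ½ρv² = ½ × 1.007 × 70.28² = 2487 Pa.
D = q·S·CD = 2487 × 16.1 × 0.0582 = 2330 N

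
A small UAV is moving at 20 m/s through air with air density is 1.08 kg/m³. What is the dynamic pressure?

q = 216 Pa

q = ½ρv² = ½ × 1.08 × 20² = 216 Pa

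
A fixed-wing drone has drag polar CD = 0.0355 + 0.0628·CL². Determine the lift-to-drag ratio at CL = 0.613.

CD = 0.0355 + 0.0628 × 0.613² = 0.0591
L/D = CL/CD = 0.613 / 0.0591 = 10.4

L/D = 10.4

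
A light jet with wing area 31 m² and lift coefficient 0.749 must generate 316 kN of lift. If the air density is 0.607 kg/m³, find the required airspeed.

v = 212 m/s

L = ½ρv²S·CL ⇒ v = √(2L/(ρ·S·CL))
v = √(2 × 3.16×10^5 / (0.607 × 31 × 0.749)) = √44840 = 212 m/s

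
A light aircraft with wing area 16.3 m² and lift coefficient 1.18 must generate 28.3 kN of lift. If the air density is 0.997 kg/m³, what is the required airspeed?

v = 54.3 m/s

L = ½ρv²S·CL ⇒ v = √(2L/(ρ·S·CL))
v = √(2 × 28300 / (0.997 × 16.3 × 1.18)) = √2952 = 54.3 m/s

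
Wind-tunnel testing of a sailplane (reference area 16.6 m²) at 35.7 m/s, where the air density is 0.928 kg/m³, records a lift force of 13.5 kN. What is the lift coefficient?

From L = ½ρv²S·CL, rearranging gives CL = 2L/(ρv²S).
CL = 2 × 13500 / (0.928 × 35.7² × 16.6) = 1.38

CL = 1.38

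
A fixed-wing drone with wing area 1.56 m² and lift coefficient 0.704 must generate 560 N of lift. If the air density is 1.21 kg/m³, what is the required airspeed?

v = 29 m/s

L = ½ρv²S·CL ⇒ v = √(2L/(ρ·S·CL))
v = √(2 × 560 / (1.21 × 1.56 × 0.704)) = √842.8 = 29 m/s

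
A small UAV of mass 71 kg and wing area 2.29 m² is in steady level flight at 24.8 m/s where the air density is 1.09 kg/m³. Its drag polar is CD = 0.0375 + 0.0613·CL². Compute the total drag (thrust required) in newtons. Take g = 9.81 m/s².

D = 67.5 N

Level flight ⇒ L = W = m·g = 71 × 9.81 = 696.51 N.
Dynamic pressure q = 0.5 × 1.09 × 24.8² = 335.2 Pa.
CL = 2W/(ρv²S) = 2×696.51/(1.09×24.8²×2.29) = 0.9074.
CD = 0.0375 + 0.0613 × 0.9074² = 0.08797.
D = q·S·CD = 335.2 × 2.29 × 0.08797 = 67.53 N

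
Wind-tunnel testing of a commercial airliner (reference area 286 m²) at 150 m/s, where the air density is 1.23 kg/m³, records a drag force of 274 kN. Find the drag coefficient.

From D = ½ρv²S·CD, rearranging gives CD = 2D/(ρv²S).
CD = 2 × 2.74×10^5 / (1.23 × 150² × 286) = 0.0692

CD = 0.0692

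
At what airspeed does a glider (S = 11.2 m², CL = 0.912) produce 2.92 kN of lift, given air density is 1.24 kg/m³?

v = 21.5 m/s

L = ½ρv²S·CL ⇒ v = √(2L/(ρ·S·CL))
v = √(2 × 2920 / (1.24 × 11.2 × 0.912)) = √461.1 = 21.5 m/s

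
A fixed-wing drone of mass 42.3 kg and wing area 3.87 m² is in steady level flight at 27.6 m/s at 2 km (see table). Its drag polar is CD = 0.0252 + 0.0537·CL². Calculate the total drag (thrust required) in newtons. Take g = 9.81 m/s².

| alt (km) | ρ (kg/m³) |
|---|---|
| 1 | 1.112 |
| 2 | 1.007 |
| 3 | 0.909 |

D = 43.6 N

At 2 km, from the table: ρ = 1.007 kg/m³.
In steady level flight, lift balances weight: W = mg = 42.3 × 9.81 = 414.96 N.
Dynamic pressure q = 0.5 × 1.007 × 27.6² = 383.5 Pa.
CL = W/(q·S) = 414.96 / (383.5 × 3.87) = 0.2796.
CD = 0.0252 + 0.0537 × 0.2796² = 0.0294.
D = q·S·CD = 383.5 × 3.87 × 0.0294 = 43.63 N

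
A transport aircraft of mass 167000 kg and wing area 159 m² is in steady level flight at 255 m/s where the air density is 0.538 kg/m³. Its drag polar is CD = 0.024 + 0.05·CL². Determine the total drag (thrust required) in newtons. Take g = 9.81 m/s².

Level flight ⇒ L = W = m·g = 167000 × 9.81 = 1.6383×10^6 N.
Dynamic pressure q = 0.5 × 0.538 × 255² = 17490 Pa.
CL = 2W/(ρv²S) = 2×1.6383×10^6/(0.538×255²×159) = 0.5891.
CD = 0.024 + 0.05 × 0.5891² = 0.04135.
D = q·S·CD = 17490 × 159 × 0.04135 = 1.15×10^5 N

D = 1.15×10^5 N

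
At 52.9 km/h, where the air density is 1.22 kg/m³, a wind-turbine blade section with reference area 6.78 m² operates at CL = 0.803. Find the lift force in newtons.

L = 717 N

Convert speed: v = 52.9 km/h ÷ 3.6 = 14.69 m/s.
Dynamic pressure q = ½ρv² = ½ × 1.22 × 14.69² = 131.7 Pa.
L = q·S·CL = 131.7 × 6.78 × 0.803 = 717 N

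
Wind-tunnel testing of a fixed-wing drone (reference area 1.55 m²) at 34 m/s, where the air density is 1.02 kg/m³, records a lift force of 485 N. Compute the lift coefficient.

CL = 0.531

From L = ½ρv²S·CL, rearranging gives CL = 2L/(ρv²S).
CL = 2 × 485 / (1.02 × 34² × 1.55) = 0.531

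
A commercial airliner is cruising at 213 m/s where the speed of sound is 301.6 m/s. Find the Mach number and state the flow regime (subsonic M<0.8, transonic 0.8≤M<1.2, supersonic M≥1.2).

M = v/a = 213 / 301.6 = 0.706
M = 0.706 → subsonic.

M = 0.706 (subsonic)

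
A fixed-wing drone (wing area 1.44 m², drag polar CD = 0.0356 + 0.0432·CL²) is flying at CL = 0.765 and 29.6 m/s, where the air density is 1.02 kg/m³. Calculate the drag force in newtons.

CD = 0.0356 + 0.0432 × 0.765² = 0.06088
D = ½ρv²S·CD = ½ × 1.02 × 29.6² × 1.44 × 0.06088 = 39.2 N

D = 39.2 N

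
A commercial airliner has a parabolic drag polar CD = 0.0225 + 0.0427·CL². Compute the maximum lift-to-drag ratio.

(L/D)max = 16.1

For CD = CD0 + K·CL², (L/D)max occurs at CL* = √(CD0/K) and equals 1/(2√(K·CD0)).
(L/D)max = 1/(2√(0.0427 × 0.0225)) = 1/(2 × 0.031) = 16.1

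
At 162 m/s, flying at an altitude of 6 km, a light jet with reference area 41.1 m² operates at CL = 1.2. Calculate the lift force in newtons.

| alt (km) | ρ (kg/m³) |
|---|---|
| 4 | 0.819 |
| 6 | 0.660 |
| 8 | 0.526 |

L = 4.27×10^5 N

At 6 km, from the table: ρ = 0.660 kg/m³.
Dynamic pressure q = ½ρv² = ½ × 0.66 × 162² = 8661 Pa.
L = q·S·CL = 8661 × 41.1 × 1.2 = 4.27×10^5 N ≈ 427 kN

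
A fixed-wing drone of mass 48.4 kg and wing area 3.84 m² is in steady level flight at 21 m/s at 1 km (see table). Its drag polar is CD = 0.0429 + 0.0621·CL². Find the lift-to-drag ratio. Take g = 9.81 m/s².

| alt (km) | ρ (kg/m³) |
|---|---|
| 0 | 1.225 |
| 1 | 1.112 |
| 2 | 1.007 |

L/D = 8.59

At 1 km, from the table: ρ = 1.112 kg/m³.
Level flight ⇒ L = W = m·g = 48.4 × 9.81 = 474.8 N.
q = ½ρv² = ½ × 1.112 × 21² = 245.2 Pa.
CL = W/(q·S) = 474.8 / (245.2 × 3.84) = 0.5043.
CD = 0.0429 + 0.0621 × 0.5043² = 0.05869.
L/D = CL/CD = 0.5043 / 0.05869 = 8.59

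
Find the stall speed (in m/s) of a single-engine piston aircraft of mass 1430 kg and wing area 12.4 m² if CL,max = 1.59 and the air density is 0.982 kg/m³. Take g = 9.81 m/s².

Stall occurs when L = W at CL,max. W = mg = 1430 × 9.81 = 14030 N.
From L = ½ρV²S·CL,max = W: V_stall = √(2W/(ρSCL,max)) = √(2·14030/(0.982·12.4·1.59))
V_stall = √1449 = 38.1 m/s

V_stall = 38.1 m/s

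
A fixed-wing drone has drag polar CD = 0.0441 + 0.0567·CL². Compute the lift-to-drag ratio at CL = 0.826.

L/D = 9.98

CD = 0.0441 + 0.0567 × 0.826² = 0.08279
L/D = CL/CD = 0.826 / 0.08279 = 9.98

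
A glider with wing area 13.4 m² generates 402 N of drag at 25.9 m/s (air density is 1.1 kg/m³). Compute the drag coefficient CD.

From D = ½ρv²S·CD, rearranging gives CD = 2D/(ρv²S).
CD = 2 × 402 / (1.1 × 25.9² × 13.4) = 0.0813

CD = 0.0813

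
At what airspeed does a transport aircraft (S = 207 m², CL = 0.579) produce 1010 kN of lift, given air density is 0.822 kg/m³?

L = ½ρv²S·CL ⇒ v = √(2L/(ρ·S·CL))
v = √(2 × 1.01×10^6 / (0.822 × 207 × 0.579)) = √20500 = 143 m/s

v = 143 m/s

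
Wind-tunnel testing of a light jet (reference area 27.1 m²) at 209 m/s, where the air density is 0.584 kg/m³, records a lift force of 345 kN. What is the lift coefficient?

From L = ½ρv²S·CL, rearranging gives CL = 2L/(ρv²S).
CL = 2 × 3.45×10^5 / (0.584 × 209² × 27.1) = 0.998

CL = 0.998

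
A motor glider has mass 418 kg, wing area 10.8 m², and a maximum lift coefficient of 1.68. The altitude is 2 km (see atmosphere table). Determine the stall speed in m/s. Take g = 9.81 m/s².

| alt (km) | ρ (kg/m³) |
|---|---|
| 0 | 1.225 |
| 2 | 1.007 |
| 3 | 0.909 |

V_stall = 21.2 m/s

At 2 km, from the table: ρ = 1.007 kg/m³.
At stall, lift equals weight: L = W = m·g = 418 × 9.81 = 4101 N.
From L = ½ρV²S·CL,max = W: V_stall = √(2W/(ρSCL,max)) = √(2·4101/(1.007·10.8·1.68))
V_stall = √448.9 = 21.2 m/s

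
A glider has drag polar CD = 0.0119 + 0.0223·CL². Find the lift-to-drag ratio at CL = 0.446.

CD = 0.0119 + 0.0223 × 0.446² = 0.01634
L/D = CL/CD = 0.446 / 0.01634 = 27.3

L/D = 27.3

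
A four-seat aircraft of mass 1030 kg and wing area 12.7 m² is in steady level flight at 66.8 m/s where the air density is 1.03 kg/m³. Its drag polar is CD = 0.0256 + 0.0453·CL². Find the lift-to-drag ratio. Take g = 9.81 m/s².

L/D = 11.2

Weight W = mg = 1030 × 9.81 = 10104 N; in level flight L = W.
q = ½ρv² = ½ × 1.03 × 66.8² = 2298 Pa.
CL = W/(q·S) = 10104 / (2298 × 12.7) = 0.3462.
CD = 0.0256 + 0.0453 × 0.3462² = 0.03103.
L/D = CL/CD = 0.3462 / 0.03103 = 11.2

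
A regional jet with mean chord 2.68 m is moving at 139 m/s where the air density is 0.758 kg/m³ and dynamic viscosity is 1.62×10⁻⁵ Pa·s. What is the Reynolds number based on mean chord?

Re = ρ·v·c/μ = 0.758 × 139 × 2.68 / (1.62×10⁻⁵) = 1.74×10^7

Re = 1.74×10^7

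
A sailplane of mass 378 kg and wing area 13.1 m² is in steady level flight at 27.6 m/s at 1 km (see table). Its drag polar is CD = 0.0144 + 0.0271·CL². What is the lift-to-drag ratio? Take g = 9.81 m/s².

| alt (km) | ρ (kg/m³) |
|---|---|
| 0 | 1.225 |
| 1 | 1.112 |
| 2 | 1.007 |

At 1 km, from the table: ρ = 1.112 kg/m³.
In steady level flight, lift balances weight: W = mg = 378 × 9.81 = 3708.2 N.
q = ½ρv² = ½ × 1.112 × 27.6² = 423.5 Pa.
CL = 2W/(ρv²S) = 2×3708.2/(1.112×27.6²×13.1) = 0.6683.
CD = 0.0144 + 0.0271 × 0.6683² = 0.0265.
L/D = CL/CD = 0.6683 / 0.0265 = 25.2

L/D = 25.2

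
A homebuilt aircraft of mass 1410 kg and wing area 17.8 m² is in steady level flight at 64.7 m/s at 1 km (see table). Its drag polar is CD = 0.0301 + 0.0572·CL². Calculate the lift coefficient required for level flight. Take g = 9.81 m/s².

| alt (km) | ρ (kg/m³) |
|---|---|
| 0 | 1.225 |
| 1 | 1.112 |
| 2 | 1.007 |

CL = 0.334

At 1 km, from the table: ρ = 1.112 kg/m³.
Level flight ⇒ L = W = m·g = 1410 × 9.81 = 13832 N.
q = ½ρv² = ½ × 1.112 × 64.7² = 2327 Pa.
Required CL = L/(qS) = 13832/(2327·17.8) = 0.3339.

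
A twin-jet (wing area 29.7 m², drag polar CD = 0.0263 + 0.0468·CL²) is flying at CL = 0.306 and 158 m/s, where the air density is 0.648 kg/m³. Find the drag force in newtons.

D = 7370 N

CD = 0.0263 + 0.0468 × 0.306² = 0.03068
D = ½ρv²S·CD = ½ × 0.648 × 158² × 29.7 × 0.03068 = 7370 N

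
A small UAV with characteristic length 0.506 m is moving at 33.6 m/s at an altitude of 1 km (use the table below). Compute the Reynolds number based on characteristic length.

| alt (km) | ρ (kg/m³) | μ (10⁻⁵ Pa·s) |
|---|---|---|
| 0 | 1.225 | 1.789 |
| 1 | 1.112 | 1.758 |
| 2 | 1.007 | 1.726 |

Re = 1.08×10^6

At 1 km, from the table: ρ = 1.112 kg/m³, μ = 1.758×10⁻⁵ Pa·s.
Re = ρ·v·c/μ = 1.112 × 33.6 × 0.506 / (1.758×10⁻⁵) = 1.08×10^6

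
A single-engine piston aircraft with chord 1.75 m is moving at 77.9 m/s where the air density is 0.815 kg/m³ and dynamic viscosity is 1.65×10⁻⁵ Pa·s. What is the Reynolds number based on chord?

Re = ρ·v·c/μ = 0.815 × 77.9 × 1.75 / (1.65×10⁻⁵) = 6.73×10^6

Re = 6.73×10^6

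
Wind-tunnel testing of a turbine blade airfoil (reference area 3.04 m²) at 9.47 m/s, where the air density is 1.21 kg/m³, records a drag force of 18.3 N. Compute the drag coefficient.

From D = ½ρv²S·CD, rearranging gives CD = 2D/(ρv²S).
CD = 2 × 18.3 / (1.21 × 9.47² × 3.04) = 0.111

CD = 0.111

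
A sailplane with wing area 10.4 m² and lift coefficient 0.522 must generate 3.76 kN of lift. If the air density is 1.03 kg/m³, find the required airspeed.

L = ½ρv²S·CL ⇒ v = √(2L/(ρ·S·CL))
v = √(2 × 3760 / (1.03 × 10.4 × 0.522)) = √1345 = 36.7 m/s

v = 36.7 m/s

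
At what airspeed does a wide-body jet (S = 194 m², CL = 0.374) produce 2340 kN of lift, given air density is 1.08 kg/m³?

L = ½ρv²S·CL ⇒ v = √(2L/(ρ·S·CL))
v = √(2 × 2.34×10^6 / (1.08 × 194 × 0.374)) = √59720 = 244 m/s

v = 244 m/s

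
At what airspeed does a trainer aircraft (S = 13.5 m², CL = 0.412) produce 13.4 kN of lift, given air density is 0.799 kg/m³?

L = ½ρv²S·CL ⇒ v = √(2L/(ρ·S·CL))
v = √(2 × 13400 / (0.799 × 13.5 × 0.412)) = √6031 = 77.7 m/s

v = 77.7 m/s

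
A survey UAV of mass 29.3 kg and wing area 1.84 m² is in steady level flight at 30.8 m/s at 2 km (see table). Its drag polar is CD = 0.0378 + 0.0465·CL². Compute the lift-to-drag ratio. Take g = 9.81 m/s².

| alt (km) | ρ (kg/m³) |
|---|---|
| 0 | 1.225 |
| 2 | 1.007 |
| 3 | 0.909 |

L/D = 7.65

At 2 km, from the table: ρ = 1.007 kg/m³.
Level flight ⇒ L = W = m·g = 29.3 × 9.81 = 287.43 N.
q = ½ρv² = ½ × 1.007 × 30.8² = 477.6 Pa.
Required CL = L/(qS) = 287.43/(477.6·1.84) = 0.3271.
CD = 0.0378 + 0.0465 × 0.3271² = 0.04277.
L/D = CL/CD = 0.3271 / 0.04277 = 7.65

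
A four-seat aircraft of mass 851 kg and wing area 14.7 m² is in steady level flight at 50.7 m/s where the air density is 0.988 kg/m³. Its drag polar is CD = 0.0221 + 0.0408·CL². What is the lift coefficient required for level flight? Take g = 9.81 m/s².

CL = 0.447

Level flight ⇒ L = W = m·g = 851 × 9.81 = 8348.3 N.
Dynamic pressure q = 0.5 × 0.988 × 50.7² = 1270 Pa.
CL = W/(q·S) = 8348.3 / (1270 × 14.7) = 0.4472.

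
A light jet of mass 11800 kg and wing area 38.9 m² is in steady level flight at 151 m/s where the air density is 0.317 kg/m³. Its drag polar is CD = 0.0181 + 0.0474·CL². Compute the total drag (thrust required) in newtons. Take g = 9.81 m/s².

Weight W = mg = 11800 × 9.81 = 1.1576×10^5 N; in level flight L = W.
q = ½ρv² = ½ × 0.317 × 151² = 3614 Pa.
CL = W/(q·S) = 1.1576×10^5 / (3614 × 38.9) = 0.8234.
CD = 0.0181 + 0.0474 × 0.8234² = 0.05024.
D = q·S·CD = 3614 × 38.9 × 0.05024 = 7063 N

D = 7060 N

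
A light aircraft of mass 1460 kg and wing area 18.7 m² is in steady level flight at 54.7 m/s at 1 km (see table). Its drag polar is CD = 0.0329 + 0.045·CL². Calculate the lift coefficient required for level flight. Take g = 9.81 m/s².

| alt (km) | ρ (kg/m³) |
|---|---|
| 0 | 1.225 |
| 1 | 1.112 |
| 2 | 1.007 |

At 1 km, from the table: ρ = 1.112 kg/m³.
Level flight ⇒ L = W = m·g = 1460 × 9.81 = 14323 N.
q = ½ρv² = ½ × 1.112 × 54.7² = 1664 Pa.
CL = 2W/(ρv²S) = 2×14323/(1.112×54.7²×18.7) = 0.4604.

CL = 0.46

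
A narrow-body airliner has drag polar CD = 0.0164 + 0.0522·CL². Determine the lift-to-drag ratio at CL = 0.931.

CD = 0.0164 + 0.0522 × 0.931² = 0.06164
L/D = CL/CD = 0.931 / 0.06164 = 15.1

L/D = 15.1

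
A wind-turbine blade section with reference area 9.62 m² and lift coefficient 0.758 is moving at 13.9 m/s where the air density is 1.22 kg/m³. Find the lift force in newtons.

L = ½ρv²S·CL = ½ × 1.22 × 13.9² × 9.62 × 0.758 = 859 N

L = 859 N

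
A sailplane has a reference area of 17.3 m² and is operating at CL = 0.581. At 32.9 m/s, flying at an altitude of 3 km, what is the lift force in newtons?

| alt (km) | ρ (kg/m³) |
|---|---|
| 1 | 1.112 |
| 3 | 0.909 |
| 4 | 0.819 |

L = 4940 N

At 3 km, from the table: ρ = 0.909 kg/m³.
L = ½ρv²S·CL = ½ × 0.909 × 32.9² × 17.3 × 0.581 = 4940 N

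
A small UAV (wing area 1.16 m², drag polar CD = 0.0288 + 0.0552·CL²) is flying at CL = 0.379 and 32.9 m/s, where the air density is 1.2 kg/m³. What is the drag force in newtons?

D = 27.7 N

CD = 0.0288 + 0.0552 × 0.379² = 0.03673
D = ½ρv²S·CD = ½ × 1.2 × 32.9² × 1.16 × 0.03673 = 27.7 N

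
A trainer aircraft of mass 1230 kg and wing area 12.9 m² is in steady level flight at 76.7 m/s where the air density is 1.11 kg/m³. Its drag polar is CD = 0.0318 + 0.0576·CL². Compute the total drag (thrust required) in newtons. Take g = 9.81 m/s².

Level flight ⇒ L = W = m·g = 1230 × 9.81 = 12066 N.
Dynamic pressure q = 0.5 × 1.11 × 76.7² = 3265 Pa.
CL = 2W/(ρv²S) = 2×12066/(1.11×76.7²×12.9) = 0.2865.
CD = 0.0318 + 0.0576 × 0.2865² = 0.03653.
D = q·S·CD = 3265 × 12.9 × 0.03653 = 1538 N

D = 1540 N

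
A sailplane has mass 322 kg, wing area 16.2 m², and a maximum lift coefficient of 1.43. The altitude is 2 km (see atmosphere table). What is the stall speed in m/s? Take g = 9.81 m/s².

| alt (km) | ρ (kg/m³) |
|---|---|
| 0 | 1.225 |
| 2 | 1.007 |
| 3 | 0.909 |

At 2 km, from the table: ρ = 1.007 kg/m³.
Stall occurs when L = W at CL,max. W = mg = 322 × 9.81 = 3159 N.
V_stall = √(2W/(ρ·S·CL,max)) = √(2 × 3159 / (1.007 × 16.2 × 1.43))
V_stall = √270.8 = 16.5 m/s

V_stall = 16.5 m/s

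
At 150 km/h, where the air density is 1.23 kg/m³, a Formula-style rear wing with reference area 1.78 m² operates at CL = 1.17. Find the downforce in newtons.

L = 2220 N

Convert speed: v = 150 km/h ÷ 3.6 = 41.67 m/s.
L = ½ρv²S·CL = ½ × 1.23 × 41.67² × 1.78 × 1.17 = 2220 N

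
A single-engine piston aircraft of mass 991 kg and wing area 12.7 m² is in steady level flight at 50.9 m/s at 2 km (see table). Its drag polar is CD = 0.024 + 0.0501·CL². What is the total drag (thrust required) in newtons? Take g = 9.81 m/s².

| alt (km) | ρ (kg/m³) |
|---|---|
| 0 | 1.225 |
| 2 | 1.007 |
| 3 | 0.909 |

D = 683 N

At 2 km, from the table: ρ = 1.007 kg/m³.
Level flight ⇒ L = W = m·g = 991 × 9.81 = 9721.7 N.
q = ½ρv² = ½ × 1.007 × 50.9² = 1304 Pa.
CL = 2W/(ρv²S) = 2×9721.7/(1.007×50.9²×12.7) = 0.5868.
CD = 0.024 + 0.0501 × 0.5868² = 0.04125.
D = q·S·CD = 1304 × 12.7 × 0.04125 = 683.4 N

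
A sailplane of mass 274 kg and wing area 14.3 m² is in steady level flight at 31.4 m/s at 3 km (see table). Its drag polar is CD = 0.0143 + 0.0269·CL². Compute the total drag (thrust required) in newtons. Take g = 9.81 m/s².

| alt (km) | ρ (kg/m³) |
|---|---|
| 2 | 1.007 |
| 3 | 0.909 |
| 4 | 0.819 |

D = 122 N

At 3 km, from the table: ρ = 0.909 kg/m³.
Weight W = mg = 274 × 9.81 = 2687.9 N; in level flight L = W.
q = ½ρv² = ½ × 0.909 × 31.4² = 448.1 Pa.
CL = W/(q·S) = 2687.9 / (448.1 × 14.3) = 0.4195.
CD = 0.0143 + 0.0269 × 0.4195² = 0.01903.
D = q·S·CD = 448.1 × 14.3 × 0.01903 = 122 N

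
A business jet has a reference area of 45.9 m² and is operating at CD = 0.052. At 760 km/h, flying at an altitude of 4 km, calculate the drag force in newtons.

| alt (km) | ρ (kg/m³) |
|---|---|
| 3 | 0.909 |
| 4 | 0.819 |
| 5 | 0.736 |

At 4 km, from the table: ρ = 0.819 kg/m³.
Convert speed: v = 760 km/h ÷ 3.6 = 211.1 m/s.
Dynamic pressure q = ½ρv² = ½ × 0.819 × 211.1² = 18250 Pa.
D = q·S·CD = 18250 × 45.9 × 0.052 = 43600 N ≈ 43.6 kN

D = 43600 N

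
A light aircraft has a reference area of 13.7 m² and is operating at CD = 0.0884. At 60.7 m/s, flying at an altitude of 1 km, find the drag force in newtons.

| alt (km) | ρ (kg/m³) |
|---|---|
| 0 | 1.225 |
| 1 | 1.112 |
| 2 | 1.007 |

D = 2480 N

At 1 km, from the table: ρ = 1.112 kg/m³.
D = ½ρv²S·CD = ½ × 1.112 × 60.7² × 13.7 × 0.0884 = 2480 N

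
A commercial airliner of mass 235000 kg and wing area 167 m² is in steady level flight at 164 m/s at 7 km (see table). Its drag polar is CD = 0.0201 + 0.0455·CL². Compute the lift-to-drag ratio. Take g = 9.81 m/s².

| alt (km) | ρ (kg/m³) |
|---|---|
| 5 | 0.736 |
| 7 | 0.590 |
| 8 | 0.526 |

At 7 km, from the table: ρ = 0.590 kg/m³.
Level flight ⇒ L = W = m·g = 235000 × 9.81 = 2.3054×10^6 N.
q = ½ρv² = ½ × 0.59 × 164² = 7934 Pa.
CL = 2W/(ρv²S) = 2×2.3054×10^6/(0.59×164²×167) = 1.74.
CD = 0.0201 + 0.0455 × 1.74² = 0.1578.
L/D = CL/CD = 1.74 / 0.1578 = 11

L/D = 11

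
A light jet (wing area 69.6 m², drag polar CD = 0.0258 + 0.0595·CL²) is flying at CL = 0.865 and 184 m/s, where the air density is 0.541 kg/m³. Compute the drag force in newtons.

D = 44800 N

CD = 0.0258 + 0.0595 × 0.865² = 0.07032
D = ½ρv²S·CD = ½ × 0.541 × 184² × 69.6 × 0.07032 = 44800 N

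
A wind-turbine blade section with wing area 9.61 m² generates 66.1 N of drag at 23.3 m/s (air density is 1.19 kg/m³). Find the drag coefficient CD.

From D = ½ρv²S·CD, rearranging gives CD = 2D/(ρv²S).
CD = 2 × 66.1 / (1.19 × 23.3² × 9.61) = 0.0213

CD = 0.0213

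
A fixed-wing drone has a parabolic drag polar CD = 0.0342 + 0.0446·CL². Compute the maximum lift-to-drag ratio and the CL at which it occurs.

For CD = CD0 + K·CL², (L/D)max occurs at CL* = √(CD0/K) and equals 1/(2√(K·CD0)).
(L/D)max = 1/(2√(0.0446 × 0.0342)) = 1/(2 × 0.03906) = 12.8
CL* = √(0.0342/0.0446) = 0.876

(L/D)max = 12.8, at CL = 0.876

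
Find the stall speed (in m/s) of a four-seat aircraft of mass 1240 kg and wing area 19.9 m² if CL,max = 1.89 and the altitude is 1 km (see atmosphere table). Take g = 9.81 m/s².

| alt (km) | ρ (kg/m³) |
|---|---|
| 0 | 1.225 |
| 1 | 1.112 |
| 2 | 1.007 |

V_stall = 24.1 m/s

At 1 km, from the table: ρ = 1.112 kg/m³.
Stall occurs when L = W at CL,max. W = mg = 1240 × 9.81 = 12160 N.
From L = ½ρV²S·CL,max = W: V_stall = √(2W/(ρSCL,max)) = √(2·12160/(1.112·19.9·1.89))
V_stall = √581.7 = 24.1 m/s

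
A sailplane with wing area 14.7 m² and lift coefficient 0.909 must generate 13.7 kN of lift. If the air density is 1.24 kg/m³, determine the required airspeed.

L = ½ρv²S·CL ⇒ v = √(2L/(ρ·S·CL))
v = √(2 × 13700 / (1.24 × 14.7 × 0.909)) = √1654 = 40.7 m/s

v = 40.7 m/s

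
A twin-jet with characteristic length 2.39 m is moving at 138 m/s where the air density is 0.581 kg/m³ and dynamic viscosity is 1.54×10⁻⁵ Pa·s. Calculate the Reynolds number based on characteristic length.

Re = 1.24×10^7

Re = ρ·v·c/μ = 0.581 × 138 × 2.39 / (1.54×10⁻⁵) = 1.24×10^7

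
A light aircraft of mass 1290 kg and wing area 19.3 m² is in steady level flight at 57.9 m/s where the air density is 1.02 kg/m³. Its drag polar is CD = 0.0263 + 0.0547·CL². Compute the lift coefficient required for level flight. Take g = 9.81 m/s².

CL = 0.384

Weight W = mg = 1290 × 9.81 = 12655 N; in level flight L = W.
Dynamic pressure q = 0.5 × 1.02 × 57.9² = 1710 Pa.
CL = 2W/(ρv²S) = 2×12655/(1.02×57.9²×19.3) = 0.3835.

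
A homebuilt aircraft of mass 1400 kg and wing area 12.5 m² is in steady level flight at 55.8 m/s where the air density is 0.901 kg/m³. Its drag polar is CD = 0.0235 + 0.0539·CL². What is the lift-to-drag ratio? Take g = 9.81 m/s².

L/D = 13.8

Level flight ⇒ L = W = m·g = 1400 × 9.81 = 13734 N.
Dynamic pressure q = 0.5 × 0.901 × 55.8² = 1403 Pa.
CL = 2W/(ρv²S) = 2×13734/(0.901×55.8²×12.5) = 0.7833.
CD = 0.0235 + 0.0539 × 0.7833² = 0.05657.
L/D = CL/CD = 0.7833 / 0.05657 = 13.8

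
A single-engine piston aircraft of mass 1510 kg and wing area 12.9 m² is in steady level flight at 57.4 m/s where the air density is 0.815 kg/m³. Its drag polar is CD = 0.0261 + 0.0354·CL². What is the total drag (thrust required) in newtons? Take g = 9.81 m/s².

D = 901 N

Weight W = mg = 1510 × 9.81 = 14813 N; in level flight L = W.
Dynamic pressure q = 0.5 × 0.815 × 57.4² = 1343 Pa.
CL = 2W/(ρv²S) = 2×14813/(0.815×57.4²×12.9) = 0.8553.
CD = 0.0261 + 0.0354 × 0.8553² = 0.05199.
D = q·S·CD = 1343 × 12.9 × 0.05199 = 900.5 N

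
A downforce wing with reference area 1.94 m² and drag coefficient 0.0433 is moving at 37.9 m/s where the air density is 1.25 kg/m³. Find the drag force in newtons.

Dynamic pressure q = ½ρv² = ½ × 1.25 × 37.9² = 897.8 Pa.
D = q·S·CD = 897.8 × 1.94 × 0.0433 = 75.4 N

D = 75.4 N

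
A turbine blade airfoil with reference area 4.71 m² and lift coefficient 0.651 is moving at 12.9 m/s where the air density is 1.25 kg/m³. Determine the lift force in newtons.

L = 319 N

Dynamic pressure q = ½ρv² = ½ × 1.25 × 12.9² = 104 Pa.
L = q·S·CL = 104 × 4.71 × 0.651 = 319 N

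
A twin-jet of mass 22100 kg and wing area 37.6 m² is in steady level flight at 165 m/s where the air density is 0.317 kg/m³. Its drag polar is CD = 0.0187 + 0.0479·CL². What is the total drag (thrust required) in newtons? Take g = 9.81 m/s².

Weight W = mg = 22100 × 9.81 = 2.168×10^5 N; in level flight L = W.
q = ½ρv² = ½ × 0.317 × 165² = 4315 Pa.
CL = W/(q·S) = 2.168×10^5 / (4315 × 37.6) = 1.336.
CD = 0.0187 + 0.0479 × 1.336² = 0.1042.
D = q·S·CD = 4315 × 37.6 × 0.1042 = 16910 N

D = 16900 N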